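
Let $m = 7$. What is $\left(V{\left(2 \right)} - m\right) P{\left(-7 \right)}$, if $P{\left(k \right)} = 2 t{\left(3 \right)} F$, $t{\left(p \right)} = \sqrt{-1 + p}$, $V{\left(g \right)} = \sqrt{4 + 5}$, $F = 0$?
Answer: $0$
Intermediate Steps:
$V{\left(g \right)} = 3$ ($V{\left(g \right)} = \sqrt{9} = 3$)
$P{\left(k \right)} = 0$ ($P{\left(k \right)} = 2 \sqrt{-1 + 3} \cdot 0 = 2 \sqrt{2} \cdot 0 = 0$)
$\left(V{\left(2 \right)} - m\right) P{\left(-7 \right)} = \left(3 - 7\right) 0 = \left(-4\right) 0 = 0$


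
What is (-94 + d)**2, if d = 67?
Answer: 729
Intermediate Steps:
(-94 + d)**2 = (-94 + 67)**2 = (-27)**2 = 729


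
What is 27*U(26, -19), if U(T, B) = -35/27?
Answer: -35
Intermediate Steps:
U(T, B) = -35/27 (U(T, B) = -35*1/27 = -35/27)
27*U(26, -19) = 27*(-35/27) = -35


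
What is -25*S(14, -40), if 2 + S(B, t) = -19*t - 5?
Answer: -18825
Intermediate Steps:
S(B, t) = -7 - 19*t (S(B, t) = -2 + (-19*t - 5) = -2 + (-5 - 19*t) = -7 - 19*t)
-25*S(14, -40) = -25*(-7 - 19*(-40)) = -25*(-7 + 760) = -25*753 = -18825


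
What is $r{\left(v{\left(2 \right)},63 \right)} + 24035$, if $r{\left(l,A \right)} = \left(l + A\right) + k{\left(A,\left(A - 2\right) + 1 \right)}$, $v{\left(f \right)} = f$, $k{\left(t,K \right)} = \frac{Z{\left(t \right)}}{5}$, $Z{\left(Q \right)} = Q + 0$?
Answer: $\frac{120563}{5} \approx 24113.0$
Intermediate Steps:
$Z{\left(Q \right)} = Q$
$k{\left(t,K \right)} = \frac{t}{5}$
$r{\left(l,A \right)} = l + \frac{6 A}{5}$ ($r{\left(l,A \right)} = \left(l + A\right) + \frac{A}{5} = \left(A + l\right) + \frac{A}{5} = l + \frac{6 A}{5}$)
$r{\left(v{\left(2 \right)},63 \right)} + 24035 = \left(2 + \frac{6}{5} \cdot 63\right) + 24035 = \left(2 + \frac{378}{5}\right) + 24035 = \frac{388}{5} + 24035 = \frac{120563}{5}$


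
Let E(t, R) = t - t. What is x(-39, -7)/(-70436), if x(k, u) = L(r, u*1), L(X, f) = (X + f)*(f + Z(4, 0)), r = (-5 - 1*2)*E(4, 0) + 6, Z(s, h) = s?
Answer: -3/70436 ≈ -4.2592e-5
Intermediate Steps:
E(t, R) = 0
r = 6 (r = (-5 - 1*2)*0 + 6 = (-5 - 2)*0 + 6 = -7*0 + 6 = 0 + 6 = 6)
L(X, f) = (4 + f)*(X + f) (L(X, f) = (X + f)*(f + 4) = (X + f)*(4 + f) = (4 + f)*(X + f))
x(k, u) = 24 + u² + 10*u (x(k, u) = (u*1)² + 4*6 + 4*(u*1) + 6*(u*1) = u² + 24 + 4*u + 6*u = 24 + u² + 10*u)
x(-39, -7)/(-70436) = (24 + (-7)² + 10*(-7))/(-70436) = (24 + 49 - 70)*(-1/70436) = 3*(-1/70436) = -3/70436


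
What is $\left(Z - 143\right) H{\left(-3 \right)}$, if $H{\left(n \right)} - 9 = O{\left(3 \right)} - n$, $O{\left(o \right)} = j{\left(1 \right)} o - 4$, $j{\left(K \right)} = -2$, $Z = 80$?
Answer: $-126$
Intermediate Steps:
$O{\left(o \right)} = -4 - 2 o$ ($O{\left(o \right)} = - 2 o - 4 = -4 - 2 o$)
$H{\left(n \right)} = -1 - n$ ($H{\left(n \right)} = 9 - \left(10 + n\right) = -1 - n$)
$\left(Z - 143\right) H{\left(-3 \right)} = \left(80 - 143\right) \left(-1 - -3\right) = - 63 \left(-1 + 3\right) = \left(-63\right) 2 = -126$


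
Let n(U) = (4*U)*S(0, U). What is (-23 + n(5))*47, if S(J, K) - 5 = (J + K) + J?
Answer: 8319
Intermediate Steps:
S(J, K) = 5 + K + 2*J (S(J, K) = 5 + ((J + K) + J) = 5 + (K + 2*J) = 5 + K + 2*J)
n(U) = 4*U*(5 + U) (n(U) = (4*U)*(5 + U + 2*0) = (4*U)*(5 + U + 0) = (4*U)*(5 + U) = 4*U*(5 + U))
(-23 + n(5))*47 = (-23 + 4*5*(5 + 5))*47 = (-23 + 4*5*10)*47 = (-23 + 200)*47 = 177*47 = 8319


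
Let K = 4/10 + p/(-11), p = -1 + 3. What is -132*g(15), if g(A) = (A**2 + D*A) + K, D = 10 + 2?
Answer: -267444/5 ≈ -53489.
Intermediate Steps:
D = 12
p = 2
K = 12/55 (K = 4/10 + 2/(-11) = 4*(1/10) + 2*(-1/11) = 2/5 - 2/11 = 12/55 ≈ 0.21818)
g(A) = 12/55 + A**2 + 12*A (g(A) = (A**2 + 12*A) + 12/55 = 12/55 + A**2 + 12*A)
-132*g(15) = -132*(12/55 + 15**2 + 12*15) = -132*(12/55 + 225 + 180) = -132*22287/55 = -267444/5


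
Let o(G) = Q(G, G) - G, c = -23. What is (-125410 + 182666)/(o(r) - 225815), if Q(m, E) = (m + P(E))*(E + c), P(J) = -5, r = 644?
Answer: 7157/21295 ≈ 0.33609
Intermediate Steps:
Q(m, E) = (-23 + E)*(-5 + m) (Q(m, E) = (m - 5)*(E - 23) = (-5 + m)*(-23 + E) = (-23 + E)*(-5 + m))
o(G) = 115 + G**2 - 29*G (o(G) = (115 - 23*G - 5*G + G*G) - G = (115 - 23*G - 5*G + G**2) - G = (115 + G**2 - 28*G) - G = 115 + G**2 - 29*G)
(-125410 + 182666)/(o(r) - 225815) = (-125410 + 182666)/((115 + 644**2 - 29*644) - 225815) = 57256/((115 + 414736 - 18676) - 225815) = 57256/(396175 - 225815) = 57256/170360 = 57256*(1/170360) = 7157/21295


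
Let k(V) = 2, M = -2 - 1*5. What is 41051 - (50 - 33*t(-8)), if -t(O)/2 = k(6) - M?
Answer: 40407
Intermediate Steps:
M = -7 (M = -2 - 5 = -7)
t(O) = -18 (t(O) = -2*(2 - 1*(-7)) = -2*(2 + 7) = -2*9 = -18)
41051 - (50 - 33*t(-8)) = 41051 - (50 - 33*(-18)) = 41051 - (50 + 594) = 41051 - 1*644 = 41051 - 644 = 40407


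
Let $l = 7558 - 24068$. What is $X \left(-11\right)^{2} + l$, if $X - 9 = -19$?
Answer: $-17720$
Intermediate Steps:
$X = -10$ ($X = 9 - 19 = -10$)
$l = -16510$
$X \left(-11\right)^{2} + l = - 10 \left(-11\right)^{2} - 16510 = \left(-10\right) 121 - 16510 = -1210 - 16510 = -17720$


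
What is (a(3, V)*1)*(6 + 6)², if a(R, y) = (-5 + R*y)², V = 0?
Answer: 3600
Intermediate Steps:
(a(3, V)*1)*(6 + 6)² = ((-5 + 3*0)²*1)*(6 + 6)² = ((-5 + 0)²*1)*12² = ((-5)²*1)*144 = (25*1)*144 = 25*144 = 3600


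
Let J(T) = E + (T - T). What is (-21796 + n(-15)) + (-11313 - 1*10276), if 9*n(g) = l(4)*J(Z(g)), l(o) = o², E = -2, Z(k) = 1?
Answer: -390497/9 ≈ -43389.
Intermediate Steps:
J(T) = -2 (J(T) = -2 + (T - T) = -2 + 0 = -2)
n(g) = -32/9 (n(g) = (4²*(-2))/9 = (16*(-2))/9 = (⅑)*(-32) = -32/9)
(-21796 + n(-15)) + (-11313 - 1*10276) = (-21796 - 32/9) + (-11313 - 1*10276) = -196196/9 + (-11313 - 10276) = -196196/9 - 21589 = -390497/9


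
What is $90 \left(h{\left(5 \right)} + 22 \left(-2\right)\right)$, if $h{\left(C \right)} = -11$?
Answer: $-4950$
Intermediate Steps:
$90 \left(h{\left(5 \right)} + 22 \left(-2\right)\right) = 90 \left(-11 + 22 \left(-2\right)\right) = 90 \left(-11 - 44\right) = 90 \left(-55\right) = -4950$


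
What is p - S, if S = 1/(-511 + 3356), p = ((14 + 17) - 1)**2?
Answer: 2560499/2845 ≈ 900.00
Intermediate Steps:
p = 900 (p = (31 - 1)**2 = 30**2 = 900)
S = 1/2845 ≈ 0.00035149
p - S = 900 - 1*1/2845 = 900 - 1/2845 = 2560499/2845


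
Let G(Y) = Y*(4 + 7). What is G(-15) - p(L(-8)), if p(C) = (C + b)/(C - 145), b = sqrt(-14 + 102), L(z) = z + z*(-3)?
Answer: -21269/129 + 2*sqrt(22)/129 ≈ -164.80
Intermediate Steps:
L(z) = -2*z (L(z) = z - 3*z = -2*z)
b = 2*sqrt(22) (b = sqrt(88) = 2*sqrt(22) ≈ 9.3808)
p(C) = (C + 2*sqrt(22))/(-145 + C) (p(C) = (C + 2*sqrt(22))/(C - 145) = (C + 2*sqrt(22))/(-145 + C))
G(Y) = 11*Y (G(Y) = Y*11 = 11*Y)
G(-15) - p(L(-8)) = 11*(-15) - (-2*(-8) + 2*sqrt(22))/(-145 - 2*(-8)) = -165 - (16 + 2*sqrt(22))/(-145 + 16) = -165 - (16 + 2*sqrt(22))/(-129) = -165 - (-1)*(16 + 2*sqrt(22))/129 = -165 - (-16/129 - 2*sqrt(22)/129) = -165 + (16/129 + 2*sqrt(22)/129) = -21269/129 + 2*sqrt(22)/129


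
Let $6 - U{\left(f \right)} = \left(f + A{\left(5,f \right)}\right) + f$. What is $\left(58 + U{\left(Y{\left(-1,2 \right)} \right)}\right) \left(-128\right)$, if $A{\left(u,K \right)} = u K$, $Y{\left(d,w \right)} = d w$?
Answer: $-9984$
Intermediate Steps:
$A{\left(u,K \right)} = K u$
$U{\left(f \right)} = 6 - 7 f$ ($U{\left(f \right)} = 6 - \left(\left(f + f 5\right) + f\right) = 6 - \left(\left(f + 5 f\right) + f\right) = 6 - \left(6 f + f\right) = 6 - 7 f$)
$\left(58 + U{\left(Y{\left(-1,2 \right)} \right)}\right) \left(-128\right) = \left(58 - \left(-6 + 7 \left(\left(-1\right) 2\right)\right)\right) \left(-128\right) = \left(58 + \left(6 - -14\right)\right) \left(-128\right) = \left(58 + \left(6 + 14\right)\right) \left(-128\right) = \left(58 + 20\right) \left(-128\right) = 78 \left(-128\right) = -9984$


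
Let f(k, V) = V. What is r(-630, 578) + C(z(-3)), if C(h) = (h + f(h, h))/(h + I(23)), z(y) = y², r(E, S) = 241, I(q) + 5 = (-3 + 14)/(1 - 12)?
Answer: 247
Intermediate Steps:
I(q) = -6 (I(q) = -5 + (-3 + 14)/(1 - 12) = -5 + 11/(-11) = -5 + 11*(-1/11) = -5 - 1 = -6)
C(h) = 2*h/(-6 + h) (C(h) = (h + h)/(h - 6) = (2*h)/(-6 + h) = 2*h/(-6 + h))
r(-630, 578) + C(z(-3)) = 241 + 2*(-3)²/(-6 + (-3)²) = 241 + 2*9/(-6 + 9) = 241 + 2*9/3 = 241 + 2*9*(⅓) = 241 + 6 = 247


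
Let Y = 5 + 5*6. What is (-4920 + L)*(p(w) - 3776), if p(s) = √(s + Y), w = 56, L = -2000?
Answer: 26129920 - 6920*√91 ≈ 2.6064e+7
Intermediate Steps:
Y = 35 (Y = 5 + 30 = 35)
p(s) = √(35 + s) (p(s) = √(s + 35) = √(35 + s))
(-4920 + L)*(p(w) - 3776) = (-4920 - 2000)*(√(35 + 56) - 3776) = -6920*(√91 - 3776) = -6920*(-3776 + √91) = 26129920 - 6920*√91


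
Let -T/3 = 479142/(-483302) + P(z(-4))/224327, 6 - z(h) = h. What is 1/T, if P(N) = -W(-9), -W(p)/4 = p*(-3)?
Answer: 54208843877/161148436227 ≈ 0.33639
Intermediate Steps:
z(h) = 6 - h
W(p) = 12*p (W(p) = -4*p*(-3) = -(-12)*p = 12*p)
P(N) = 108 (P(N) = -12*(-9) = -1*(-108) = 108)
T = 161148436227/54208843877 (T = -3*(479142/(-483302) + 108/224327) = -3*(479142*(-1/483302) + 108*(1/224327)) = -3*(-239571/241651 + 108/224327) = -3*(-53716145409/54208843877) = 161148436227/54208843877 ≈ 2.9727)
1/T = 1/(161148436227/54208843877) = 54208843877/161148436227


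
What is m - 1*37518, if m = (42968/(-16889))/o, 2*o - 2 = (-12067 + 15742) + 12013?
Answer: -4970917626158/132494205 ≈ -37518.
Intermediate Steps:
o = 7845 (o = 1 + ((-12067 + 15742) + 12013)/2 = 1 + (3675 + 12013)/2 = 1 + (½)*15688 = 1 + 7844 = 7845)
m = -42968/132494205 (m = (42968/(-16889))/7845 = (42968*(-1/16889))*(1/7845) = -42968/16889*1/7845 = -42968/132494205 ≈ -0.00032430)
m - 1*37518 = -42968/132494205 - 1*37518 = -42968/132494205 - 37518 = -4970917626158/132494205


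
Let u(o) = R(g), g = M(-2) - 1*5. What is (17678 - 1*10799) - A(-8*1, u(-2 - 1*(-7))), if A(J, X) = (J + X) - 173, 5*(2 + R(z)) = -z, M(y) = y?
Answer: 35303/5 ≈ 7060.6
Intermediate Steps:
g = -7 (g = -2 - 1*5 = -2 - 5 = -7)
R(z) = -2 - z/5 (R(z) = -2 + (-z)/5 = -2 - z/5)
u(o) = -3/5 (u(o) = -2 - 1/5*(-7) = -2 + 7/5 = -3/5)
A(J, X) = -173 + J + X
(17678 - 1*10799) - A(-8*1, u(-2 - 1*(-7))) = (17678 - 1*10799) - (-173 - 8*1 - 3/5) = (17678 - 10799) - (-173 - 8 - 3/5) = 6879 - 1*(-908/5) = 6879 + 908/5 = 35303/5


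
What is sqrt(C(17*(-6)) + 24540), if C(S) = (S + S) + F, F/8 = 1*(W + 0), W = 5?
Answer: 2*sqrt(6094) ≈ 156.13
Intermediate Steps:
F = 40 (F = 8*(1*(5 + 0)) = 8*(1*5) = 8*5 = 40)
C(S) = 40 + 2*S (C(S) = (S + S) + 40 = 2*S + 40 = 40 + 2*S)
sqrt(C(17*(-6)) + 24540) = sqrt((40 + 2*(17*(-6))) + 24540) = sqrt((40 + 2*(-102)) + 24540) = sqrt((40 - 204) + 24540) = sqrt(-164 + 24540) = sqrt(24376) = 2*sqrt(6094)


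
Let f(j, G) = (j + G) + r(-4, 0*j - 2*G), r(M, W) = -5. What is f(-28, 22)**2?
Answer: 121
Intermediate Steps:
f(j, G) = -5 + G + j (f(j, G) = (j + G) - 5 = (G + j) - 5 = -5 + G + j)
f(-28, 22)**2 = (-5 + 22 - 28)**2 = (-11)**2 = 121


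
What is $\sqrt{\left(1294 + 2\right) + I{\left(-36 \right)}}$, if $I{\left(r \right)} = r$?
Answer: $6 \sqrt{35} \approx 35.496$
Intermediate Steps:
$\sqrt{\left(1294 + 2\right) + I{\left(-36 \right)}} = \sqrt{\left(1294 + 2\right) - 36} = \sqrt{1296 - 36} = \sqrt{1260} = 6 \sqrt{35}$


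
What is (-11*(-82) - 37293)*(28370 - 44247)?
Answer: 577779907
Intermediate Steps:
(-11*(-82) - 37293)*(28370 - 44247) = (902 - 37293)*(-15877) = -36391*(-15877) = 577779907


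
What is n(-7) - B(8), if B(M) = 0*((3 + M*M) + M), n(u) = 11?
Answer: 11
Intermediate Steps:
B(M) = 0 (B(M) = 0*((3 + M²) + M) = 0*(3 + M + M²) = 0)
n(-7) - B(8) = 11 - 1*0 = 11 + 0 = 11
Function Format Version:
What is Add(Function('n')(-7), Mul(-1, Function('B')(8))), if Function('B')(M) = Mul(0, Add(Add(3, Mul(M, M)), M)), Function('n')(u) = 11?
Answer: 11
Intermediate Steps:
Function('B')(M) = 0 (Function('B')(M) = Mul(0, Add(Add(3, Pow(M, 2)), M)) = Mul(0, Add(3, M, Pow(M, 2))) = 0)
Add(Function('n')(-7), Mul(-1, Function('B')(8))) = Add(11, Mul(-1, 0)) = Add(11, 0) = 11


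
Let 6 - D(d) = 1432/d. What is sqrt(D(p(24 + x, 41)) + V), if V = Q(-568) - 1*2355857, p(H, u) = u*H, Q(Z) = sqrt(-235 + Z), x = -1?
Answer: sqrt(-2094939496275 + 889249*I*sqrt(803))/943 ≈ 0.0092311 + 1534.9*I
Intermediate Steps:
p(H, u) = H*u
V = -2355857 + I*sqrt(803) (V = sqrt(-235 - 568) - 1*2355857 = sqrt(-803) - 2355857 = I*sqrt(803) - 2355857 = -2355857 + I*sqrt(803) ≈ -2.3559e+6 + 28.337*I)
D(d) = 6 - 1432/d
sqrt(D(p(24 + x, 41)) + V) = sqrt((6 - 1432*1/(41*(24 - 1))) + (-2355857 + I*sqrt(803))) = sqrt((6 - 1432/(23*41)) + (-2355857 + I*sqrt(803))) = sqrt((6 - 1432/943) + (-2355857 + I*sqrt(803))) = sqrt(4226/943 + (-2355857 + I*sqrt(803))) = sqrt(-2221568925/943 + I*sqrt(803))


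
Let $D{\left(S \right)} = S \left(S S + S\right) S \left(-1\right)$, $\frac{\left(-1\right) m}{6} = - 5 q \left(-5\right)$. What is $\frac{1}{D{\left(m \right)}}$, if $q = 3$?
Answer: $- \frac{1}{40915125000} \approx -2.4441 \cdot 10^{-11}$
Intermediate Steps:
$m = -450$ ($m = - 6 \left(-5\right) 3 \left(-5\right) = - 6 \left(\left(-15\right) \left(-5\right)\right) = \left(-6\right) 75 = -450$)
$D{\left(S \right)} = - S^{2} \left(S + S^{2}\right)$ ($D{\left(S \right)} = S \left(S^{2} + S\right) S \left(-1\right) = S \left(S + S^{2}\right) S \left(-1\right) = S S \left(S + S^{2}\right) \left(-1\right) = S \left(- S \left(S + S^{2}\right)\right) = - S^{2} \left(S + S^{2}\right)$)
$\frac{1}{D{\left(m \right)}} = \frac{1}{\left(-450\right)^{3} \left(-1 - -450\right)} = \frac{1}{\left(-91125000\right) \left(-1 + 450\right)} = \frac{1}{\left(-91125000\right) 449} = \frac{1}{-40915125000} = - \frac{1}{40915125000}$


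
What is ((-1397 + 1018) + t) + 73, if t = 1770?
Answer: 1464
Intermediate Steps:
((-1397 + 1018) + t) + 73 = ((-1397 + 1018) + 1770) + 73 = (-379 + 1770) + 73 = 1391 + 73 = 1464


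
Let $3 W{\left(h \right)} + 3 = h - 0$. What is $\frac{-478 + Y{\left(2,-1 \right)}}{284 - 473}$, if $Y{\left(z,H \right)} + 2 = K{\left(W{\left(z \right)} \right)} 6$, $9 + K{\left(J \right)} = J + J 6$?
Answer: $\frac{548}{189} \approx 2.8995$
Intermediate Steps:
$W{\left(h \right)} = -1 + \frac{h}{3}$ ($W{\left(h \right)} = -1 + \frac{h - 0}{3} = -1 + \frac{h + 0}{3} = -1 + \frac{h}{3}$)
$K{\left(J \right)} = -9 + 7 J$ ($K{\left(J \right)} = -9 + \left(J + J 6\right) = -9 + \left(J + 6 J\right) = -9 + 7 J$)
$Y{\left(z,H \right)} = -98 + 14 z$ ($Y{\left(z,H \right)} = -2 + \left(-9 + 7 \left(-1 + \frac{z}{3}\right)\right) 6 = -2 + \left(-9 + \left(-7 + \frac{7 z}{3}\right)\right) 6 = -2 + \left(-16 + \frac{7 z}{3}\right) 6 = -2 + \left(-96 + 14 z\right) = -98 + 14 z$)
$\frac{-478 + Y{\left(2,-1 \right)}}{284 - 473} = \frac{-478 + \left(-98 + 14 \cdot 2\right)}{284 - 473} = \frac{-478 + \left(-98 + 28\right)}{-189} = \left(-478 - 70\right) \left(- \frac{1}{189}\right) = \left(-548\right) \left(- \frac{1}{189}\right) = \frac{548}{189}$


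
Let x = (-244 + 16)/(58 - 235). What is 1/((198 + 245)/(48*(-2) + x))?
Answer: -5588/26137 ≈ -0.21380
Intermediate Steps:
x = 76/59 (x = -228/(-177) = -228*(-1/177) = 76/59 ≈ 1.2881)
1/((198 + 245)/(48*(-2) + x)) = 1/((198 + 245)/(48*(-2) + 76/59)) = 1/(443/(-96 + 76/59)) = 1/(443/(-5588/59)) = 1/(443*(-59/5588)) = 1/(-26137/5588) = -5588/26137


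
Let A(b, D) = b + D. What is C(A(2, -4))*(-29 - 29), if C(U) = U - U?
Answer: 0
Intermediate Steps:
A(b, D) = D + b
C(U) = 0
C(A(2, -4))*(-29 - 29) = 0*(-29 - 29) = 0*(-58) = 0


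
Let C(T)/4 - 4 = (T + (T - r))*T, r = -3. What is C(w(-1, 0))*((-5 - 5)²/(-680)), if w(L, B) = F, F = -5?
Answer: -390/17 ≈ -22.941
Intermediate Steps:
w(L, B) = -5
C(T) = 16 + 4*T*(3 + 2*T) (C(T) = 16 + 4*((T + (T - 1*(-3)))*T) = 16 + 4*((T + (T + 3))*T) = 16 + 4*((T + (3 + T))*T) = 16 + 4*((3 + 2*T)*T) = 16 + 4*(T*(3 + 2*T)) = 16 + 4*T*(3 + 2*T))
C(w(-1, 0))*((-5 - 5)²/(-680)) = (16 + 8*(-5)² + 12*(-5))*((-5 - 5)²/(-680)) = (16 + 8*25 - 60)*((-10)²*(-1/680)) = (16 + 200 - 60)*(100*(-1/680)) = 156*(-5/34) = -390/17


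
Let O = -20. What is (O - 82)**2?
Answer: 10404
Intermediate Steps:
(O - 82)**2 = (-20 - 82)**2 = (-102)**2 = 10404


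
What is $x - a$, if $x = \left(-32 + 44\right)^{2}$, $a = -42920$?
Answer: $43064$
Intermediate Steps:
$x = 144$ ($x = 12^{2} = 144$)
$x - a = 144 - -42920 = 144 + 42920 = 43064$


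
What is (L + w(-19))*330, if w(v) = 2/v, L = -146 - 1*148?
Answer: -1844040/19 ≈ -97055.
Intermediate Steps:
L = -294 (L = -146 - 148 = -294)
(L + w(-19))*330 = (-294 + 2/(-19))*330 = (-294 + 2*(-1/19))*330 = (-294 - 2/19)*330 = -5588/19*330 = -1844040/19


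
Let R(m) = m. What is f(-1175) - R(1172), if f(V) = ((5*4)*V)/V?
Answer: -1152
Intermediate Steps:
f(V) = 20 (f(V) = (20*V)/V = 20)
f(-1175) - R(1172) = 20 - 1*1172 = 20 - 1172 = -1152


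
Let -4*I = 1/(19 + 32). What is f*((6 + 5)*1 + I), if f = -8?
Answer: -4486/51 ≈ -87.961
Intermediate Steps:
I = -1/204 (I = -1/(4*(19 + 32)) = -¼/51 = -¼*1/51 = -1/204 ≈ -0.0049020)
f*((6 + 5)*1 + I) = -8*((6 + 5)*1 - 1/204) = -8*(11*1 - 1/204) = -8*(11 - 1/204) = -8*2243/204 = -4486/51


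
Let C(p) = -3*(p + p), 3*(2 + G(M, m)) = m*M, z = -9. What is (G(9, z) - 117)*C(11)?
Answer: 9636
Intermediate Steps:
G(M, m) = -2 + M*m/3 (G(M, m) = -2 + (m*M)/3 = -2 + (M*m)/3 = -2 + M*m/3)
C(p) = -6*p
(G(9, z) - 117)*C(11) = ((-2 + (⅓)*9*(-9)) - 117)*(-6*11) = ((-2 - 27) - 117)*(-66) = (-29 - 117)*(-66) = -146*(-66) = 9636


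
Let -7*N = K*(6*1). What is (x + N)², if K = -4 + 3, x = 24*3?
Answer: 260100/49 ≈ 5308.2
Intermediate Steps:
x = 72
K = -1
N = 6/7 (N = -(-1)*6*1/7 = -(-1)*6/7 = -⅐*(-6) = 6/7 ≈ 0.85714)
(x + N)² = (72 + 6/7)² = (510/7)² = 260100/49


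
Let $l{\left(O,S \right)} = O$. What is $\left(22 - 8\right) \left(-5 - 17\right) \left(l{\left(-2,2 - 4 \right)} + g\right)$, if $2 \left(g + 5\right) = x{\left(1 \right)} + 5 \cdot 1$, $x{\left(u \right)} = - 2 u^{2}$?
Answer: $1694$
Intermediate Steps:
$g = - \frac{7}{2}$ ($g = -5 + \frac{- 2 \cdot 1^{2} + 5 \cdot 1}{2} = -5 + \frac{\left(-2\right) 1 + 5}{2} = -5 + \frac{-2 + 5}{2} = -5 + \frac{1}{2} \cdot 3 = -5 + \frac{3}{2} = - \frac{7}{2} \approx -3.5$)
$\left(22 - 8\right) \left(-5 - 17\right) \left(l{\left(-2,2 - 4 \right)} + g\right) = \left(22 - 8\right) \left(-5 - 17\right) \left(-2 - \frac{7}{2}\right) = 14 \left(-22\right) \left(- \frac{11}{2}\right) = \left(-308\right) \left(- \frac{11}{2}\right) = 1694$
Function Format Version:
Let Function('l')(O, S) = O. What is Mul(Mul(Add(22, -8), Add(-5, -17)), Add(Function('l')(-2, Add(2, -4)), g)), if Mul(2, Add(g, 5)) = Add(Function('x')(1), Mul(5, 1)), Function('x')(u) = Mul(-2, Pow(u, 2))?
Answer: 1694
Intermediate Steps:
g = Rational(-7, 2) (g = Add(-5, Mul(Rational(1, 2), Add(Mul(-2, Pow(1, 2)), Mul(5, 1)))) = Add(-5, Mul(Rational(1, 2), Add(Mul(-2, 1), 5))) = Add(-5, Mul(Rational(1, 2), Add(-2, 5))) = Add(-5, Mul(Rational(1, 2), 3)) = Add(-5, Rational(3, 2)) = Rational(-7, 2) ≈ -3.5000)
Mul(Mul(Add(22, -8), Add(-5, -17)), Add(Function('l')(-2, Add(2, -4)), g)) = Mul(Mul(Add(22, -8), Add(-5, -17)), Add(-2, Rational(-7, 2))) = Mul(Mul(14, -22), Rational(-11, 2)) = Mul(-308, Rational(-11, 2)) = 1694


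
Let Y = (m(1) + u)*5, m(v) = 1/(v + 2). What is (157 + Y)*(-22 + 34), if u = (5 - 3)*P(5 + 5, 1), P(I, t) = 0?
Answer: 1904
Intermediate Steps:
m(v) = 1/(2 + v)
u = 0 (u = (5 - 3)*0 = 2*0 = 0)
Y = 5/3 (Y = (1/(2 + 1) + 0)*5 = (1/3 + 0)*5 = (1/3)*5 = 5/3 ≈ 1.6667)
(157 + Y)*(-22 + 34) = (157 + 5/3)*(-22 + 34) = (476/3)*12 = 1904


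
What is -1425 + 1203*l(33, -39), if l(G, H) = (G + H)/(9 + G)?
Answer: -11178/7 ≈ -1596.9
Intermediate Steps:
l(G, H) = (G + H)/(9 + G)
-1425 + 1203*l(33, -39) = -1425 + 1203*((33 - 39)/(9 + 33)) = -1425 + 1203*(-6/42) = -1425 + 1203*((1/42)*(-6)) = -1425 + 1203*(-⅐) = -1425 - 1203/7 = -11178/7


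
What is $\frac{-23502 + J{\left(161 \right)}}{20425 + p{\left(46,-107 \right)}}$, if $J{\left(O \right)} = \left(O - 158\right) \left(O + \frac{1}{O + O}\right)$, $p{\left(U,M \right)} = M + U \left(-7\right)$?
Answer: $- \frac{7412115}{6438712} \approx -1.1512$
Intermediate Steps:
$p{\left(U,M \right)} = M - 7 U$
$J{\left(O \right)} = \left(-158 + O\right) \left(O + \frac{1}{2 O}\right)$
$\frac{-23502 + J{\left(161 \right)}}{20425 + p{\left(46,-107 \right)}} = \frac{-23502 + \left(\frac{1}{2} + 161^{2} - 25438 - \frac{79}{161}\right)}{20425 - 429} = \frac{-23502 + \left(\frac{1}{2} + 25921 - 25438 - \frac{79}{161}\right)}{20425 - 429} = \frac{-23502 + \frac{155529}{322}}{19996} = \left(- \frac{7412115}{322}\right) \frac{1}{19996} = - \frac{7412115}{6438712}$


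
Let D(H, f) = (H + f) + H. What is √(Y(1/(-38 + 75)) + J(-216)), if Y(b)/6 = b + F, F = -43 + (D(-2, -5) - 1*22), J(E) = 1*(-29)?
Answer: I*√647315/37 ≈ 21.745*I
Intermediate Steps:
J(E) = -29
D(H, f) = f + 2*H
F = -74 (F = -43 + ((-5 + 2*(-2)) - 1*22) = -43 + ((-5 - 4) - 22) = -43 + (-9 - 22) = -43 - 31 = -74)
Y(b) = -444 + 6*b (Y(b) = 6*(b - 74) = 6*(-74 + b) = -444 + 6*b)
√(Y(1/(-38 + 75)) + J(-216)) = √((-444 + 6/(-38 + 75)) - 29) = √((-444 + 6/37) - 29) = √(-16422/37 - 29) = √(-17495/37) = I*√647315/37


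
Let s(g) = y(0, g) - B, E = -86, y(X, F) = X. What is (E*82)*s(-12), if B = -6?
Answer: -42312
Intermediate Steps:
s(g) = 6 (s(g) = 0 - 1*(-6) = 0 + 6 = 6)
(E*82)*s(-12) = -86*82*6 = -7052*6 = -42312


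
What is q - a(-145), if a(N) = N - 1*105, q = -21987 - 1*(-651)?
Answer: -21086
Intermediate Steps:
q = -21336 (q = -21987 + 651 = -21336)
a(N) = -105 + N (a(N) = N - 105 = -105 + N)
q - a(-145) = -21336 - (-105 - 145) = -21336 - 1*(-250) = -21336 + 250 = -21086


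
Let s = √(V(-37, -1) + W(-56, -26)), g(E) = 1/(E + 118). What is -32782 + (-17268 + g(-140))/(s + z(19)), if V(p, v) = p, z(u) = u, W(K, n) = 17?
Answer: (-1442408*√5 + 14082773*I)/(22*(-19*I + 2*√5)) ≈ -33643.0 + 202.69*I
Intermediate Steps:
g(E) = 1/(118 + E)
s = 2*I*√5 (s = √(-37 + 17) = √(-20) = 2*I*√5 ≈ 4.4721*I)
-32782 + (-17268 + g(-140))/(s + z(19)) = -32782 + (-17268 + 1/(118 - 140))/(2*I*√5 + 19) = -32782 + (-17268 + 1/(-22))/(19 + 2*I*√5) = -32782 + (-17268 - 1/22)/(19 + 2*I*√5) = -32782 - 379897/(22*(19 + 2*I*√5))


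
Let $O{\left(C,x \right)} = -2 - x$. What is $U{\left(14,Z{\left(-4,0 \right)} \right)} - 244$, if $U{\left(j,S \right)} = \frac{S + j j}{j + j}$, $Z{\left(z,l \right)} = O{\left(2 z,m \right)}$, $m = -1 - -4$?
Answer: $- \frac{6641}{28} \approx -237.18$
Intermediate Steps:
$m = 3$ ($m = -1 + 4 = 3$)
$Z{\left(z,l \right)} = -5$ ($Z{\left(z,l \right)} = -2 - 3 = -5$)
$U{\left(j,S \right)} = \frac{S + j^{2}}{2 j}$
$U{\left(14,Z{\left(-4,0 \right)} \right)} - 244 = \frac{-5 + 14^{2}}{2 \cdot 14} - 244 = \frac{1}{2} \cdot \frac{1}{14} \left(-5 + 196\right) - 244 = \frac{1}{2} \cdot \frac{1}{14} \cdot 191 - 244 = \frac{191}{28} - 244 = - \frac{6641}{28}$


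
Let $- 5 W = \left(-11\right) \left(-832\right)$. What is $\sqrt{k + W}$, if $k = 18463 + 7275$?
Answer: $\frac{3 \sqrt{66410}}{5} \approx 154.62$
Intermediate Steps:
$k = 25738$
$W = - \frac{9152}{5}$ ($W = - \frac{\left(-11\right) \left(-832\right)}{5} = \left(- \frac{1}{5}\right) 9152 = - \frac{9152}{5} \approx -1830.4$)
$\sqrt{k + W} = \sqrt{25738 - \frac{9152}{5}} = \sqrt{\frac{119538}{5}} = \frac{3 \sqrt{66410}}{5}$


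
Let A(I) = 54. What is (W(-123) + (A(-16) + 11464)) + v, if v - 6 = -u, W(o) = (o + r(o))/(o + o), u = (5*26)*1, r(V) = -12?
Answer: 934353/82 ≈ 11395.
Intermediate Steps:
u = 130 (u = 130*1 = 130)
W(o) = (-12 + o)/(2*o) (W(o) = (o - 12)/(o + o) = (-12 + o)/((2*o)) = (-12 + o)*(1/(2*o)) = (-12 + o)/(2*o))
v = -124 (v = 6 - 1*130 = 6 - 130 = -124)
(W(-123) + (A(-16) + 11464)) + v = ((1/2)*(-12 - 123)/(-123) + (54 + 11464)) - 124 = ((1/2)*(-1/123)*(-135) + 11518) - 124 = (45/82 + 11518) - 124 = 944521/82 - 124 = 934353/82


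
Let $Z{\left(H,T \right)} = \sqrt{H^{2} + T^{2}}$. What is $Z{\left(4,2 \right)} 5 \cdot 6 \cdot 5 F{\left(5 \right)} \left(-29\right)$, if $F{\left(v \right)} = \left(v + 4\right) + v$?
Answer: $- 121800 \sqrt{5} \approx -2.7235 \cdot 10^{5}$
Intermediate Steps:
$F{\left(v \right)} = 4 + 2 v$ ($F{\left(v \right)} = \left(4 + v\right) + v = 4 + 2 v$)
$Z{\left(4,2 \right)} 5 \cdot 6 \cdot 5 F{\left(5 \right)} \left(-29\right) = \sqrt{4^{2} + 2^{2}} \cdot 5 \cdot 6 \cdot 5 \left(4 + 2 \cdot 5\right) \left(-29\right) = \sqrt{16 + 4} \cdot 30 \cdot 5 \left(4 + 10\right) \left(-29\right) = \sqrt{20} \cdot 150 \cdot 14 \left(-29\right) = 2 \sqrt{5} \cdot 150 \cdot 14 \left(-29\right) = 300 \sqrt{5} \cdot 14 \left(-29\right) = 4200 \sqrt{5} \left(-29\right) = - 121800 \sqrt{5}$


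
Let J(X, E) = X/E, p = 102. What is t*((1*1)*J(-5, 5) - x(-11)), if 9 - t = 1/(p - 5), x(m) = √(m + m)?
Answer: -872/97 - 872*I*√22/97 ≈ -8.9897 - 42.165*I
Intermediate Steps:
x(m) = √2*√m (x(m) = √(2*m) = √2*√m)
t = 872/97 (t = 9 - 1/(102 - 5) = 9 - 1/97 = 872/97 ≈ 8.9897)
t*((1*1)*J(-5, 5) - x(-11)) = 872*((1*1)*(-5/5) - √2*√(-11))/97 = 872*(1*(-5*⅕) - √2*I*√11)/97 = 872*(1*(-1) - I*√22)/97 = 872*(-1 - I*√22)/97 = -872/97 - 872*I*√22/97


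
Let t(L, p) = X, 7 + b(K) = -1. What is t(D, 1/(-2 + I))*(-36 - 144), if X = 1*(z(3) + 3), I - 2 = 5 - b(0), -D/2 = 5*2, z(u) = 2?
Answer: -900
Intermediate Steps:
b(K) = -8 (b(K) = -7 - 1 = -8)
D = -20 (D = -10*2 = -2*10 = -20)
I = 15 (I = 2 + (5 - 1*(-8)) = 2 + (5 + 8) = 2 + 13 = 15)
X = 5 (X = 1*(2 + 3) = 1*5 = 5)
t(L, p) = 5
t(D, 1/(-2 + I))*(-36 - 144) = 5*(-36 - 144) = 5*(-180) = -900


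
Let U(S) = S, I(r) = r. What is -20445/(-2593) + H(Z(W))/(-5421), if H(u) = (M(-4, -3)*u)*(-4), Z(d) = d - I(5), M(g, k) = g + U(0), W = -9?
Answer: 111413177/14056653 ≈ 7.9260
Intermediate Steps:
M(g, k) = g (M(g, k) = g + 0 = g)
Z(d) = -5 + d (Z(d) = d - 1*5 = d - 5 = -5 + d)
H(u) = 16*u (H(u) = -4*u*(-4) = 16*u)
-20445/(-2593) + H(Z(W))/(-5421) = -20445/(-2593) + (16*(-5 - 9))/(-5421) = -20445*(-1/2593) + (16*(-14))*(-1/5421) = 20445/2593 - 224*(-1/5421) = 20445/2593 + 224/5421 = 111413177/14056653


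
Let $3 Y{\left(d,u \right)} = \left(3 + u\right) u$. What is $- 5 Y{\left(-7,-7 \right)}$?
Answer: $- \frac{140}{3} \approx -46.667$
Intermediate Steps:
$Y{\left(d,u \right)} = \frac{u \left(3 + u\right)}{3}$ ($Y{\left(d,u \right)} = \frac{\left(3 + u\right) u}{3} = \frac{u \left(3 + u\right)}{3}$)
$- 5 Y{\left(-7,-7 \right)} = - 5 \cdot \frac{1}{3} \left(-7\right) \left(3 - 7\right) = - 5 \cdot \frac{1}{3} \left(-7\right) \left(-4\right) = \left(-5\right) \frac{28}{3} = - \frac{140}{3}$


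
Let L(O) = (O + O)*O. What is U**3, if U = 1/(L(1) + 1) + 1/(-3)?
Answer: 0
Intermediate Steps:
L(O) = 2*O**2 (L(O) = (2*O)*O = 2*O**2)
U = 0 (U = 1/(2*1**2 + 1) + 1/(-3) = 1/(2*1 + 1) - 1/3 = 1/(2 + 1) - 1/3 = 1/3 - 1/3 = 0)
U**3 = 0**3 = 0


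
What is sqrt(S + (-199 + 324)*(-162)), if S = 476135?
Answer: sqrt(455885) ≈ 675.19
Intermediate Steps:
sqrt(S + (-199 + 324)*(-162)) = sqrt(476135 + (-199 + 324)*(-162)) = sqrt(476135 + 125*(-162)) = sqrt(476135 - 20250) = sqrt(455885)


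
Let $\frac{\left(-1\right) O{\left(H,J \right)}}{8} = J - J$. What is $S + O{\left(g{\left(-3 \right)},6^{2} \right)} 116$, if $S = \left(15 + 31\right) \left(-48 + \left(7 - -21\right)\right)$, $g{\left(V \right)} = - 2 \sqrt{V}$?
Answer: $-920$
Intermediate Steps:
$O{\left(H,J \right)} = 0$ ($O{\left(H,J \right)} = - 8 \left(J - J\right) = \left(-8\right) 0 = 0$)
$S = -920$ ($S = 46 \left(-48 + \left(7 + 21\right)\right) = 46 \left(-48 + 28\right) = 46 \left(-20\right) = -920$)
$S + O{\left(g{\left(-3 \right)},6^{2} \right)} 116 = -920 + 0 \cdot 116 = -920 + 0 = -920$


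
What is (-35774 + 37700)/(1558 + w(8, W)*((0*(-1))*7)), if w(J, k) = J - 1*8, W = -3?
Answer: 963/779 ≈ 1.2362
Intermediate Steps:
w(J, k) = -8 + J (w(J, k) = J - 8 = -8 + J)
(-35774 + 37700)/(1558 + w(8, W)*((0*(-1))*7)) = (-35774 + 37700)/(1558 + (-8 + 8)*((0*(-1))*7)) = 1926/(1558 + 0*(0*7)) = 1926/(1558 + 0*0) = 1926/(1558 + 0) = 1926/1558 = 1926*(1/1558) = 963/779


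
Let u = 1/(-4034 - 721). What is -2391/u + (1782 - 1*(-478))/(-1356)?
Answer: 34107610/3 ≈ 1.1369e+7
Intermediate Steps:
u = -1/4755 (u = 1/(-4755) = -1/4755 ≈ -0.00021030)
-2391/u + (1782 - 1*(-478))/(-1356) = -2391/(-1/4755) + (1782 - 1*(-478))/(-1356) = -2391*(-4755) + (1782 + 478)*(-1/1356) = 11369205 + 2260*(-1/1356) = 11369205 - 5/3 = 34107610/3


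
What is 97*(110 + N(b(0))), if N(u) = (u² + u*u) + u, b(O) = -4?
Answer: 13386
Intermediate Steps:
N(u) = u + 2*u² (N(u) = (u² + u²) + u = 2*u² + u = u + 2*u²)
97*(110 + N(b(0))) = 97*(110 - 4*(1 + 2*(-4))) = 97*(110 - 4*(1 - 8)) = 97*(110 - 4*(-7)) = 97*(110 + 28) = 97*138 = 13386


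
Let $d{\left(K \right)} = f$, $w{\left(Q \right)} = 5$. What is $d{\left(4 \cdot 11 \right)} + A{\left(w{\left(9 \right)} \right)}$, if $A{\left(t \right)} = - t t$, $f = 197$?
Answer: $172$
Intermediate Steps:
$A{\left(t \right)} = - t^{2}$
$d{\left(K \right)} = 197$
$d{\left(4 \cdot 11 \right)} + A{\left(w{\left(9 \right)} \right)} = 197 - 5^{2} = 197 - 25 = 172$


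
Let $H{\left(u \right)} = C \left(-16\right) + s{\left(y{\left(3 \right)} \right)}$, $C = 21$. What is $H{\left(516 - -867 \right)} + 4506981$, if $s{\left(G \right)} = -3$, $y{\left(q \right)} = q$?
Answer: $4506642$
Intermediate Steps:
$H{\left(u \right)} = -339$ ($H{\left(u \right)} = 21 \left(-16\right) - 3 = -336 - 3 = -339$)
$H{\left(516 - -867 \right)} + 4506981 = -339 + 4506981 = 4506642$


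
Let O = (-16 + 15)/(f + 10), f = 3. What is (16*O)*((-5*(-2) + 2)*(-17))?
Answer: 3264/13 ≈ 251.08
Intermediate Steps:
O = -1/13 (O = (-16 + 15)/(3 + 10) = -1/13 ≈ -0.076923)
(16*O)*((-5*(-2) + 2)*(-17)) = (16*(-1/13))*((-5*(-2) + 2)*(-17)) = -16*(10 + 2)*(-17)/13 = -192*(-17)/13 = -16/13*(-204) = 3264/13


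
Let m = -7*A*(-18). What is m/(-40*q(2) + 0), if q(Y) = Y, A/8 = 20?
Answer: -252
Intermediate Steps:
A = 160 (A = 8*20 = 160)
m = 20160 (m = -7*160*(-18) = -1120*(-18) = 20160)
m/(-40*q(2) + 0) = 20160/(-40*2 + 0) = 20160/(-80 + 0) = 20160/(-80) = 20160*(-1/80) = -252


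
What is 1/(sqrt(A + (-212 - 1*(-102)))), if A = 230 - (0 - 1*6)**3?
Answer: sqrt(21)/84 ≈ 0.054554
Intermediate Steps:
A = 446 (A = 230 - (0 - 6)**3 = 230 - 1*(-6)**3 = 230 - 1*(-216) = 230 + 216 = 446)
1/(sqrt(A + (-212 - 1*(-102)))) = 1/(sqrt(446 + (-212 - 1*(-102)))) = 1/(sqrt(446 + (-212 + 102))) = 1/(sqrt(446 - 110)) = 1/(sqrt(336)) = 1/(4*sqrt(21)) = sqrt(21)/84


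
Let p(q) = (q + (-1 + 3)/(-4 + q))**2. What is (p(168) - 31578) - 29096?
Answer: -218166247/6724 ≈ -32446.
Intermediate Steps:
p(q) = (q + 2/(-4 + q))**2
(p(168) - 31578) - 29096 = ((2 + 168**2 - 4*168)**2/(-4 + 168)**2 - 31578) - 29096 = ((2 + 28224 - 672)**2/164**2 - 31578) - 29096 = ((1/26896)*27554**2 - 31578) - 29096 = ((1/26896)*759222916 - 31578) - 29096 = (189805729/6724 - 31578) - 29096 = -22524743/6724 - 29096 = -218166247/6724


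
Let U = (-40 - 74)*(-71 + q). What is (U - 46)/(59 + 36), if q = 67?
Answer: 82/19 ≈ 4.3158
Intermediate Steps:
U = 456 (U = (-40 - 74)*(-71 + 67) = -114*(-4) = 456)
(U - 46)/(59 + 36) = (456 - 46)/(59 + 36) = 410/95 = 410*(1/95) = 82/19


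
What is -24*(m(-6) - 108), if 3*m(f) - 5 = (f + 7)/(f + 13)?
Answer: 17856/7 ≈ 2550.9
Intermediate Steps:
m(f) = 5/3 + (7 + f)/(3*(13 + f)) (m(f) = 5/3 + ((f + 7)/(f + 13))/3 = 5/3 + ((7 + f)/(13 + f))/3 = 5/3 + (7 + f)/(3*(13 + f)))
-24*(m(-6) - 108) = -24*(2*(12 - 6)/(13 - 6) - 108) = -24*(2*6/7 - 108) = -24*(2*(1/7)*6 - 108) = -24*(12/7 - 108) = -24*(-744/7) = 17856/7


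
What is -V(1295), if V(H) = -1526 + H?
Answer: 231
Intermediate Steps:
-V(1295) = -(-1526 + 1295) = -1*(-231) = 231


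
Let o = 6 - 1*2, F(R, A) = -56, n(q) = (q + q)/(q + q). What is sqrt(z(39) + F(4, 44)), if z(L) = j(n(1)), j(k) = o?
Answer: 2*I*sqrt(13) ≈ 7.2111*I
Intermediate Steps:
n(q) = 1 (n(q) = (2*q)/((2*q)) = (2*q)*(1/(2*q)) = 1)
o = 4 (o = 6 - 2 = 4)
j(k) = 4
z(L) = 4
sqrt(z(39) + F(4, 44)) = sqrt(4 - 56) = sqrt(-52) = 2*I*sqrt(13)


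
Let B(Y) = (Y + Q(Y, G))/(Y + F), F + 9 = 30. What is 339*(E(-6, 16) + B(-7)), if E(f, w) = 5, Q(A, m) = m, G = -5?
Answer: 9831/7 ≈ 1404.4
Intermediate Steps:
F = 21 (F = -9 + 30 = 21)
B(Y) = (-5 + Y)/(21 + Y) (B(Y) = (Y - 5)/(Y + 21) = (-5 + Y)/(21 + Y))
339*(E(-6, 16) + B(-7)) = 339*(5 + (-5 - 7)/(21 - 7)) = 339*(5 - 12/14) = 339*(5 + (1/14)*(-12)) = 339*(5 - 6/7) = 339*(29/7) = 9831/7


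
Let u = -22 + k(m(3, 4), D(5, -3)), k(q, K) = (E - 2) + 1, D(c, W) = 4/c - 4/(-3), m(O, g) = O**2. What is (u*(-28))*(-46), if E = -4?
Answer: -34776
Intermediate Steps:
D(c, W) = 4/3 + 4/c (D(c, W) = 4/c - 4*(-1/3) = 4/c + 4/3 = 4/3 + 4/c)
k(q, K) = -5 (k(q, K) = (-4 - 2) + 1 = -6 + 1 = -5)
u = -27 (u = -22 - 5 = -27)
(u*(-28))*(-46) = -27*(-28)*(-46) = 756*(-46) = -34776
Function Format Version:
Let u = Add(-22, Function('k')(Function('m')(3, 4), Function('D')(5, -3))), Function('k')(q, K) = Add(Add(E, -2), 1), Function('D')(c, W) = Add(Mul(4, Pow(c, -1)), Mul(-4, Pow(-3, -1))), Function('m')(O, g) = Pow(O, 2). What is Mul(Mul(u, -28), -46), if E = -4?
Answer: -34776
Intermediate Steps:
Function('D')(c, W) = Add(Rational(4, 3), Mul(4, Pow(c, -1))) (Function('D')(c, W) = Add(Mul(4, Pow(c, -1)), Mul(-4, Rational(-1, 3))) = Add(Mul(4, Pow(c, -1)), Rational(4, 3)) = Add(Rational(4, 3), Mul(4, Pow(c, -1))))
Function('k')(q, K) = -5 (Function('k')(q, K) = Add(Add(-4, -2), 1) = Add(-6, 1) = -5)
u = -27 (u = Add(-22, -5) = -27)
Mul(Mul(u, -28), -46) = Mul(Mul(-27, -28), -46) = Mul(756, -46) = -34776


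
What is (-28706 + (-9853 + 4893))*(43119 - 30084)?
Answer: -438836310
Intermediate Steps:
(-28706 + (-9853 + 4893))*(43119 - 30084) = (-28706 - 4960)*13035 = -33666*13035 = -438836310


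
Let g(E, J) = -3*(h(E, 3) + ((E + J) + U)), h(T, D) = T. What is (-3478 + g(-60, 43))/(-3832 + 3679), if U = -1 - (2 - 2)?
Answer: 3244/153 ≈ 21.203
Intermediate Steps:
U = -1 (U = -1 - 1*0 = -1 + 0 = -1)
g(E, J) = 3 - 6*E - 3*J (g(E, J) = -3*(E + ((E + J) - 1)) = -3*(E + (-1 + E + J)) = -3*(-1 + J + 2*E) = 3 - 6*E - 3*J)
(-3478 + g(-60, 43))/(-3832 + 3679) = (-3478 + (3 - 6*(-60) - 3*43))/(-3832 + 3679) = (-3478 + (3 + 360 - 129))/(-153) = (-3478 + 234)*(-1/153) = -3244*(-1/153) = 3244/153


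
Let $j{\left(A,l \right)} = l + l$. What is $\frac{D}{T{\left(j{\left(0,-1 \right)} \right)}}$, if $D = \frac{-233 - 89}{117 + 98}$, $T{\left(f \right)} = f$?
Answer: $\frac{161}{215} \approx 0.74884$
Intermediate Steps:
$j{\left(A,l \right)} = 2 l$
$D = - \frac{322}{215} \approx -1.4977$
$\frac{D}{T{\left(j{\left(0,-1 \right)} \right)}} = - \frac{322}{215 \cdot 2 \left(-1\right)} = - \frac{322}{215 \left(-2\right)} = \left(- \frac{322}{215}\right) \left(- \frac{1}{2}\right) = \frac{161}{215}$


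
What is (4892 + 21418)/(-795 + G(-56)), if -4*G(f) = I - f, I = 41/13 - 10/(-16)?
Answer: -10944960/336937 ≈ -32.484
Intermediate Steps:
I = 393/104 (I = 41*(1/13) - 10*(-1/16) = 41/13 + 5/8 = 393/104 ≈ 3.7788)
G(f) = -393/416 + f/4 (G(f) = -(393/104 - f)/4 = -393/416 + f/4)
(4892 + 21418)/(-795 + G(-56)) = (4892 + 21418)/(-795 + (-393/416 + (¼)*(-56))) = 26310/(-795 + (-393/416 - 14)) = 26310/(-795 - 6217/416) = 26310/(-336937/416) = 26310*(-416/336937) = -10944960/336937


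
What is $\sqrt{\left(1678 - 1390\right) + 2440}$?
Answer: $2 \sqrt{682} \approx 52.23$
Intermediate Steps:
$\sqrt{\left(1678 - 1390\right) + 2440} = \sqrt{288 + 2440} = \sqrt{2728} = 2 \sqrt{682}$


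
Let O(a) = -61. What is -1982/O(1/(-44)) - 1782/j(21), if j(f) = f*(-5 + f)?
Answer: 92875/3416 ≈ 27.188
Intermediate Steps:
-1982/O(1/(-44)) - 1782/j(21) = -1982/(-61) - 1782*1/(21*(-5 + 21)) = -1982*(-1/61) - 1782/(21*16) = 1982/61 - 1782/336 = 1982/61 - 1782*1/336 = 1982/61 - 297/56 = 92875/3416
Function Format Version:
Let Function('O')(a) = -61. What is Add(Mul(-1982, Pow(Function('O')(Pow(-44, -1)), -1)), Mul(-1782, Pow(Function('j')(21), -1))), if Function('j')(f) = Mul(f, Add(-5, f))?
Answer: Rational(92875, 3416) ≈ 27.188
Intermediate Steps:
Add(Mul(-1982, Pow(Function('O')(Pow(-44, -1)), -1)), Mul(-1782, Pow(Function('j')(21), -1))) = Add(Mul(-1982, Pow(-61, -1)), Mul(-1782, Pow(Mul(21, Add(-5, 21)), -1))) = Add(Mul(-1982, Rational(-1, 61)), Mul(-1782, Pow(Mul(21, 16), -1))) = Add(Rational(1982, 61), Mul(-1782, Pow(336, -1))) = Add(Rational(1982, 61), Mul(-1782, Rational(1, 336))) = Add(Rational(1982, 61), Rational(-297, 56)) = Rational(92875, 3416)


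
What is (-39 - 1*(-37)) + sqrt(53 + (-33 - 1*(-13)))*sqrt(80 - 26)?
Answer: -2 + 9*sqrt(22) ≈ 40.214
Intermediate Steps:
(-39 - 1*(-37)) + sqrt(53 + (-33 - 1*(-13)))*sqrt(80 - 26) = (-39 + 37) + sqrt(53 + (-33 + 13))*sqrt(54) = -2 + sqrt(53 - 20)*(3*sqrt(6)) = -2 + sqrt(33)*(3*sqrt(6)) = -2 + 9*sqrt(22)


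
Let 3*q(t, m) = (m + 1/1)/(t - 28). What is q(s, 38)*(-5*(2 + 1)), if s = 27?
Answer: 195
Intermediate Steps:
q(t, m) = (1 + m)/(3*(-28 + t)) (q(t, m) = ((m + 1/1)/(t - 28))/3 = ((m + 1)/(-28 + t))/3 = ((1 + m)/(-28 + t))/3 = (1 + m)/(3*(-28 + t)))
q(s, 38)*(-5*(2 + 1)) = ((1 + 38)/(3*(-28 + 27)))*(-5*(2 + 1)) = ((⅓)*39/(-1))*(-5*3) = ((⅓)*(-1)*39)*(-15) = -13*(-15) = 195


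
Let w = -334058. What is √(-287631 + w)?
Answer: I*√621689 ≈ 788.47*I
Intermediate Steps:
√(-287631 + w) = √(-287631 - 334058) = √(-621689) = I*√621689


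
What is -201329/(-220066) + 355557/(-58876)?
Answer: -33196280279/6478302908 ≈ -5.1242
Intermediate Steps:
-201329/(-220066) + 355557/(-58876) = -201329*(-1/220066) + 355557*(-1/58876) = 201329/220066 - 355557/58876 = -33196280279/6478302908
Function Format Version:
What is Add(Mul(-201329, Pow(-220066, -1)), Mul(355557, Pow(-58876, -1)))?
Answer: Rational(-33196280279, 6478302908) ≈ -5.1242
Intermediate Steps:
Add(Mul(-201329, Pow(-220066, -1)), Mul(355557, Pow(-58876, -1))) = Add(Mul(-201329, Rational(-1, 220066)), Mul(355557, Rational(-1, 58876))) = Add(Rational(201329, 220066), Rational(-355557, 58876)) = Rational(-33196280279, 6478302908)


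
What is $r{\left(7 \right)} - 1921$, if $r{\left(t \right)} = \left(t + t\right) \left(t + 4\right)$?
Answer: $-1767$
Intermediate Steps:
$r{\left(t \right)} = 2 t \left(4 + t\right)$
$r{\left(7 \right)} - 1921 = 2 \cdot 7 \left(4 + 7\right) - 1921 = 2 \cdot 7 \cdot 11 - 1921 = 154 - 1921 = -1767$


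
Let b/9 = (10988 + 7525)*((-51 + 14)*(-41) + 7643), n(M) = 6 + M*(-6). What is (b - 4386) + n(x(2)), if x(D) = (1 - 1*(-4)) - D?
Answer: 1526207322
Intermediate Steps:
x(D) = 5 - D (x(D) = (1 + 4) - D = 5 - D)
n(M) = 6 - 6*M
b = 1526211720 (b = 9*((10988 + 7525)*((-51 + 14)*(-41) + 7643)) = 9*(18513*(-37*(-41) + 7643)) = 9*(18513*(1517 + 7643)) = 9*(18513*9160) = 9*169579080 = 1526211720)
(b - 4386) + n(x(2)) = (1526211720 - 4386) + (6 - 6*(5 - 1*2)) = 1526207334 + (6 - 6*(5 - 2)) = 1526207334 + (6 - 6*3) = 1526207334 + (6 - 18) = 1526207334 - 12 = 1526207322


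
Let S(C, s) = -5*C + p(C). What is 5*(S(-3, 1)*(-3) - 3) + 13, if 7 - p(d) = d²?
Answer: -197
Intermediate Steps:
p(d) = 7 - d²
S(C, s) = 7 - C² - 5*C (S(C, s) = -5*C + (7 - C²) = 7 - C² - 5*C)
5*(S(-3, 1)*(-3) - 3) + 13 = 5*((7 - 1*(-3)² - 5*(-3))*(-3) - 3) + 13 = 5*((7 - 1*9 + 15)*(-3) - 3) + 13 = 5*((7 - 9 + 15)*(-3) - 3) + 13 = 5*(13*(-3) - 3) + 13 = 5*(-39 - 3) + 13 = 5*(-42) + 13 = -210 + 13 = -197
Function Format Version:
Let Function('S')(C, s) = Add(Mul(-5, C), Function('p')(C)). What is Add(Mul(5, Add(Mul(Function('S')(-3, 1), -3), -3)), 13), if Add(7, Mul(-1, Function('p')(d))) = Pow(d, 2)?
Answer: -197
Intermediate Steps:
Function('p')(d) = Add(7, Mul(-1, Pow(d, 2)))
Function('S')(C, s) = Add(7, Mul(-1, Pow(C, 2)), Mul(-5, C)) (Function('S')(C, s) = Add(Mul(-5, C), Add(7, Mul(-1, Pow(C, 2)))) = Add(7, Mul(-1, Pow(C, 2)), Mul(-5, C)))
Add(Mul(5, Add(Mul(Function('S')(-3, 1), -3), -3)), 13) = Add(Mul(5, Add(Mul(Add(7, Mul(-1, Pow(-3, 2)), Mul(-5, -3)), -3), -3)), 13) = Add(Mul(5, Add(Mul(Add(7, Mul(-1, 9), 15), -3), -3)), 13) = Add(Mul(5, Add(Mul(Add(7, -9, 15), -3), -3)), 13) = Add(Mul(5, Add(Mul(13, -3), -3)), 13) = Add(Mul(5, Add(-39, -3)), 13) = Add(Mul(5, -42), 13) = Add(-210, 13) = -197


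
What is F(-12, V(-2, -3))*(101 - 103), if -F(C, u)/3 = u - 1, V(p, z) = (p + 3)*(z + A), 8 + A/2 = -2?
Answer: -144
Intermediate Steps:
A = -20 (A = -16 + 2*(-2) = -16 - 4 = -20)
V(p, z) = (-20 + z)*(3 + p) (V(p, z) = (p + 3)*(z - 20) = (3 + p)*(-20 + z) = (-20 + z)*(3 + p))
F(C, u) = 3 - 3*u (F(C, u) = -3*(u - 1) = -3*(-1 + u) = 3 - 3*u)
F(-12, V(-2, -3))*(101 - 103) = (3 - 3*(-60 - 20*(-2) + 3*(-3) - 2*(-3)))*(101 - 103) = (3 - 3*(-60 + 40 - 9 + 6))*(-2) = (3 - 3*(-23))*(-2) = (3 + 69)*(-2) = 72*(-2) = -144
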